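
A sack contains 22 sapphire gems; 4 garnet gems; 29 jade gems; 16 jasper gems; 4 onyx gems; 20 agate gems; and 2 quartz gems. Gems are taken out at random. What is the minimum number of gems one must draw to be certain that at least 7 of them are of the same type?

35

An adversary could hand out at most 6 gems per type (garnet, onyx, quartz run out sooner): 6 + 4 + 6 + 6 + 4 + 6 + 2 = 34 gems and still no type has 7.
By pigeonhole, one more gem lands in a type already at 6, so 35 draws are enough and 34 are not.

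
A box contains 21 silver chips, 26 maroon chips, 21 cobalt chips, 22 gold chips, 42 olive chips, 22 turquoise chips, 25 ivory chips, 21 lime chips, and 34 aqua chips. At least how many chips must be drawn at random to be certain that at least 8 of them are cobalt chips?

In the worst case for collecting cobalt chips, every non-cobalt chip comes out first.
There are 21 + 26 + 22 + 42 + 22 + 25 + 21 + 34 = 213 non-cobalt chips altogether.
After those, each further chip must be cobalt, so 213 + 8 = 221 draws guarantee 8 cobalt chips.

221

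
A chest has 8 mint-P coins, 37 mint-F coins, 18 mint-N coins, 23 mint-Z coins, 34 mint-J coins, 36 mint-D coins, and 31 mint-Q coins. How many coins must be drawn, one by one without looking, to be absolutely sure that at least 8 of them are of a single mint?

By pigeonhole, put each drawn coin into a box by mint. The largest draw with every box below 8 takes min(count, 7) from each mint.
Σ min(cᵢ, 7) = 7 + 7 + 7 + 7 + 7 + 7 + 7 = 49.
Draw number 49 + 1 = 50 must push one box to 8.

50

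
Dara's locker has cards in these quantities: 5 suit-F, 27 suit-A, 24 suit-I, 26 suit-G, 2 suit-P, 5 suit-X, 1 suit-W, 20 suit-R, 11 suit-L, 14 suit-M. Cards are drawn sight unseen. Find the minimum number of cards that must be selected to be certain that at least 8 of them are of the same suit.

56

Put each drawn card into a box by suit. The largest draw with every box below 8 takes min(count, 7) from each suit; suits with fewer than 7 contribute all they have.
Σ min(cᵢ, 7) = 5 + 7 + 7 + 7 + 2 + 5 + 1 + 7 + 7 + 7 = 55.
Draw number 55 + 1 = 56 must push one box to 8.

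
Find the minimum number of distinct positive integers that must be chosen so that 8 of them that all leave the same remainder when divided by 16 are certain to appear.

By the pigeonhole principle, the 16 residue classes mod 16 are the pigeonholes.
With 112 integers one could put 7 in each residue class and have no class reach 8.
The 113th integer pushes some class to 8, so 16·7 + 1 = 113.

113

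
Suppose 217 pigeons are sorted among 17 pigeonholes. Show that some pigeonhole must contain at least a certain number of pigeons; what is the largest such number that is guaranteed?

The 17 pigeonholes are the holes and the 217 pigeons are the pigeons.
If every pigeonhole held at most 12 pigeons, the total would be at most 17 × 12 = 204, which is less than 217.
So some pigeonhole holds at least ⌈217/17⌉ = 13 pigeons.

13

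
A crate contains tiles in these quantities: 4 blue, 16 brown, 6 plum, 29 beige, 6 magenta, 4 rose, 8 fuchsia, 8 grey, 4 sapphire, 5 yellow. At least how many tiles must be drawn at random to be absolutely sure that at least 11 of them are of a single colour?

The 10 colours are the holes; the tiles drawn are the pigeons.
To avoid 11 of any one colour, the worst case takes at most 10 of each colour, or every tile of a colour that has fewer than 10.
That gives 4 + 10 + 6 + 10 + 6 + 4 + 8 + 8 + 4 + 5 = 65 tiles with no colour reaching 11.
The next tile forces some colour to 11, so 65 + 1 = 66.

66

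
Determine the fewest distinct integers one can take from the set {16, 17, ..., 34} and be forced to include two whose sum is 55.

Two chosen integers sum to 55 exactly when both halves of some pair {x, 55−x} with 21 ≤ x ≤ 55−x ≤ 34 are chosen — 7 such pairs.
The remaining 5 elements (those with no distinct partner in range) can never complete a 55-sum, so the worst case takes all of them and one from each pair: 5 + 7 = 12.
The 13th integer has to be the second member of some pair, so 12 + 1 = 13.

13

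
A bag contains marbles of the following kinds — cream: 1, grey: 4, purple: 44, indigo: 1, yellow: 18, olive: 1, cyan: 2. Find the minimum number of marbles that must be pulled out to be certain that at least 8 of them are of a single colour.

By the pigeonhole principle, the 7 colours are the holes; the marbles drawn are the pigeons.
To avoid 8 of any one colour, the worst case takes at most 7 of each colour, or every marble of a colour that has fewer than 7.
That gives 1 + 4 + 7 + 1 + 7 + 1 + 2 = 23 marbles with no colour reaching 8.
The next marble forces some colour to 8, so 23 + 1 = 24.

24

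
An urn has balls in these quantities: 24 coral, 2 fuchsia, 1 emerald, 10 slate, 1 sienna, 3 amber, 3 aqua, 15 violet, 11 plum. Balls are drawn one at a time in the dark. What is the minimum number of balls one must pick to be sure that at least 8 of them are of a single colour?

The 9 colours are the holes; the balls drawn are the pigeons.
To avoid 8 of any one colour, the worst case takes at most 7 of each colour, or every ball of a colour that has fewer than 7.
That gives 7 + 2 + 1 + 7 + 1 + 3 + 3 + 7 + 7 = 38 balls with no colour reaching 8.
The next ball forces some colour to 8, so 38 + 1 = 39.

39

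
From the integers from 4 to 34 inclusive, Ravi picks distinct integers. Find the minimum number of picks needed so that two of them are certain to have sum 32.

20

Two chosen integers sum to 32 exactly when both halves of some pair {x, 32−x} with 4 ≤ x ≤ 32−x ≤ 28 are chosen — 12 such pairs.
The remaining 7 elements (those with no distinct partner in range) can never complete a 32-sum, so the worst case takes all of them and one from each pair: 7 + 12 = 19.
The 20th integer has to be the second member of some pair, so 19 + 1 = 20.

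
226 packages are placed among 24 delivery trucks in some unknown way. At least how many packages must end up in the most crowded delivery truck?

10

Pigeonhole: the 24 delivery trucks are the holes and the 226 packages are the pigeons.
If every delivery truck held at most 9 packages, the total would be at most 24 × 9 = 216, which is less than 226.
So some delivery truck holds at least ⌈226/24⌉ = 10 packages.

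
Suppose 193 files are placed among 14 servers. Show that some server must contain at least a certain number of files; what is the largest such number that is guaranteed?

The 14 servers are the holes and the 193 files are the pigeons.
If every server held at most 13 files, the total would be at most 14 × 13 = 182, which is less than 193.
So some server holds at least ⌈193/14⌉ = 14 files.

14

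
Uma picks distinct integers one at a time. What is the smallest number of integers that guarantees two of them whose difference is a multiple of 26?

27

Integers whose pairwise differences are multiples of 26 are exactly those sharing a remainder mod 26. The 26 residue classes mod 26 are the pigeonholes.
With 26 integers one could put 1 in each residue class and have no class reach 2.
The 27th integer pushes some class to 2, so 26·1 + 1 = 27.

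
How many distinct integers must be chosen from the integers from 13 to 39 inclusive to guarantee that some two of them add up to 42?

20

Group the elements by complementary pair {x, 42−x}: {13,29}, {14,28}, {15,27}, …, giving 8 two-element pairs, the single value 21 (it cannot pair with itself since the integers are distinct), and 10 integers whose partner 42−x falls outside [13,39].
Pigeonhole: treating each of those 19 groups as a pigeonhole, one can pick one integer per group — 19 integers — with no two summing to 42.
The 20th integer lands in an occupied pair, forcing a sum of 42.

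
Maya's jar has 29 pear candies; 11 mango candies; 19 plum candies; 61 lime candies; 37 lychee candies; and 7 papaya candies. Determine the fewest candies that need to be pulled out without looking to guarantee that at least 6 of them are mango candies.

159

In the worst case for collecting mango candies, every non-mango candy comes out first.
There are 29 + 19 + 61 + 37 + 7 = 153 non-mango candies altogether.
After those, each further candy must be mango, so 153 + 6 = 159 draws guarantee 6 mango candies.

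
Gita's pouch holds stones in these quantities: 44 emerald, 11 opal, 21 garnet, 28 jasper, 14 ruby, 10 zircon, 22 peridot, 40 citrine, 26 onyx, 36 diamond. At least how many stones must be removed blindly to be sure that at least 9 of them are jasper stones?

In the worst case for collecting jasper stones, every non-jasper stone comes out first.
There are 44 + 11 + 21 + 14 + 10 + 22 + 40 + 26 + 36 = 224 non-jasper stones altogether.
After those, each further stone must be jasper, so 224 + 9 = 233 draws guarantee 9 jasper stones.

233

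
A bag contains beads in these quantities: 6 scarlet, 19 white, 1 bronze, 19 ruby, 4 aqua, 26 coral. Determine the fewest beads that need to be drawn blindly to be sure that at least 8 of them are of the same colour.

33

By the pigeonhole principle, put each drawn bead into a box by colour. The largest draw with every box below 8 takes min(count, 7) from each colour; colours with fewer than 7 contribute all they have.
Σ min(cᵢ, 7) = 6 + 7 + 1 + 7 + 4 + 7 = 32.
Draw number 32 + 1 = 33 must push one box to 8.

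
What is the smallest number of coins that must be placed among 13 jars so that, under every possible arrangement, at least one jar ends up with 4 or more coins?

40

With 39 coins one could put exactly 3 in each of the 13 jars, and no jar would reach 4.
One more coin must land in a jar that already has 3, giving it 4.
So 13 × 3 + 1 = 40 coins are required.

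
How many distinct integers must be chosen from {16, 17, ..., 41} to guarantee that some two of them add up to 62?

17

Group the elements by complementary pair {x, 62−x}: {21,41}, {22,40}, {23,39}, …, giving 10 two-element pairs, the single value 31 (it cannot pair with itself since the integers are distinct), and 5 integers whose partner 62−x falls outside [16,41].
By the pigeonhole principle, treating each of those 16 groups as a pigeonhole, one can pick one integer per group — 16 integers — with no two summing to 62.
The 17th integer lands in an occupied pair, forcing a sum of 62.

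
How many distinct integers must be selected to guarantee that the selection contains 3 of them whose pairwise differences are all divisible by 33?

Integers whose pairwise differences are multiples of 33 are exactly those sharing a remainder mod 33. The 33 residue classes mod 33 are the pigeonholes.
With 66 integers one could put 2 in each residue class and have no class reach 3.
The 67th integer pushes some class to 3, so 33·2 + 1 = 67.

67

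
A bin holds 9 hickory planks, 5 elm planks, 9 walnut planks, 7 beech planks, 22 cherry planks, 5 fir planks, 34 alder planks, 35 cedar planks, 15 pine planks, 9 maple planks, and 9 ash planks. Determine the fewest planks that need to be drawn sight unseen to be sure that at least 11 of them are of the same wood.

94

An adversary could hand out at most 10 planks per wood (7 woods run out sooner): 9 + 5 + 9 + 7 + 10 + 5 + 10 + 10 + 10 + 9 + 9 = 93 planks and still no wood has 11.
By the pigeonhole principle, one more plank lands in a wood already at 10, so 94 draws are enough and 93 are not.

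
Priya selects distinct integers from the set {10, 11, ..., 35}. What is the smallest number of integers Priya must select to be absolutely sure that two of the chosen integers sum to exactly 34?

20

A set avoiding the sum 34 can contain at most one of each pair {x, 34−x}, plus the 12 elements whose complement lies outside the range or equal to its own complement.
The integers 17, …, 35 (19 of them) are such a set: any two sum to at least 17+18 = 35 > 34.
By pigeonhole, any 20th integer completes one of the 7 pairs, so 20 choices force a sum of 34.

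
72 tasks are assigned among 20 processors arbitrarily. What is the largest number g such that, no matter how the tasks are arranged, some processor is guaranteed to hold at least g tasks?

4

By the pigeonhole principle, the 20 processors are the holes and the 72 tasks are the pigeons.
If every processor held at most 3 tasks, the total would be at most 20 × 3 = 60, which is less than 72.
So some processor holds at least ⌈72/20⌉ = 4 tasks.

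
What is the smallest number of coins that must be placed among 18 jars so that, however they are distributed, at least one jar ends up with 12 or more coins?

199

With 198 coins one could put exactly 11 in each of the 18 jars, and no jar would reach 12.
One more coin must land in a jar that already has 11, giving it 12.
So 18 × 11 + 1 = 199 coins are required.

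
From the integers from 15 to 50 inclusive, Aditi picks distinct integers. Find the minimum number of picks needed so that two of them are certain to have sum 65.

Two chosen integers sum to 65 exactly when both halves of some pair {x, 65−x} with 15 ≤ x ≤ 65−x ≤ 50 are chosen — 18 such pairs.
Every element belongs to one of those pairs, so the worst case picks one from each: 18 integers.
Pigeonhole: the 19th integer has to be the second member of some pair, so 18 + 1 = 19.

19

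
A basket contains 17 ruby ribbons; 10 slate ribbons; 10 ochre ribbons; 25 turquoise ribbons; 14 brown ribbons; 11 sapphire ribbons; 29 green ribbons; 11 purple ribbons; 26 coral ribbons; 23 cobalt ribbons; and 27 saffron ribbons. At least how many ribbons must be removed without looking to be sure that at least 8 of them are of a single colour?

78

By pigeonhole, put each drawn ribbon into a box by colour. The largest draw with every box below 8 takes min(count, 7) from each colour.
Σ min(cᵢ, 7) = 7 + 7 + 7 + 7 + 7 + 7 + 7 + 7 + 7 + 7 + 7 = 77.
Draw number 77 + 1 = 78 must push one box to 8.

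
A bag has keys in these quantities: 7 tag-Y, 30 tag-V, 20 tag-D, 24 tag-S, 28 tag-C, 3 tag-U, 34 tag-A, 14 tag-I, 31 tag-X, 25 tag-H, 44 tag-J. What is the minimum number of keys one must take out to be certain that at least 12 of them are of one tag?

An adversary could hand out at most 11 keys per tag (tag-Y, tag-U run out sooner): 7 + 11 + 11 + 11 + 11 + 3 + 11 + 11 + 11 + 11 + 11 = 109 keys and still no tag has 12.
Pigeonhole: one more key lands in a tag already at 11, so 110 draws are enough and 109 are not.

110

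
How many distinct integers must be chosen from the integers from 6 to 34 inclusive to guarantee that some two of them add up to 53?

Group the elements by complementary pair {x, 53−x}: {19,34}, {20,33}, {21,32}, …, giving 8 two-element pairs and 13 integers whose partner 53−x falls outside [6,34].
By the pigeonhole principle, treating each of those 21 groups as a pigeonhole, one can pick one integer per group — 21 integers — with no two summing to 53.
The 22nd integer lands in an occupied pair, forcing a sum of 53.

22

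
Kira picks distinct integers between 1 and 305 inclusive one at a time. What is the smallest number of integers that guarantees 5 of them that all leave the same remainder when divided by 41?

165

By the pigeonhole principle, the 41 residue classes mod 41 are the pigeonholes.
With 164 integers one could put 4 in each residue class and have no class reach 5.
The 165th integer pushes some class to 5, so 41·4 + 1 = 165.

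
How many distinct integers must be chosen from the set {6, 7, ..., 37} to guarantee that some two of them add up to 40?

Group the elements by complementary pair {x, 40−x}: {6,34}, {7,33}, {8,32}, …, giving 14 two-element pairs, the single value 20 (it cannot pair with itself since the integers are distinct), and 3 integers whose partner 40−x falls outside [6,37].
Pigeonhole: treating each of those 18 groups as a pigeonhole, one can pick one integer per group — 18 integers — with no two summing to 40.
The 19th integer lands in an occupied pair, forcing a sum of 40.

19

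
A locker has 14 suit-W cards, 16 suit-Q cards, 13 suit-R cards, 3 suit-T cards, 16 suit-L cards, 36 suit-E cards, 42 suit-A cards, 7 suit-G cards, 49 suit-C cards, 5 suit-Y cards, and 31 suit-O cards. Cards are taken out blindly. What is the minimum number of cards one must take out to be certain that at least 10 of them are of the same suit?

Put each drawn card into a box by suit. The largest draw with every box below 10 takes min(count, 9) from each suit; suits with fewer than 9 contribute all they have.
Σ min(cᵢ, 9) = 9 + 9 + 9 + 3 + 9 + 9 + 9 + 7 + 9 + 5 + 9 = 87.
Draw number 87 + 1 = 88 must push one box to 10.

88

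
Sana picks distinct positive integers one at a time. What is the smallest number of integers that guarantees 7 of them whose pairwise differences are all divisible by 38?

229

Integers whose pairwise differences are multiples of 38 are exactly those sharing a remainder mod 38. By the pigeonhole principle, the 38 residue classes mod 38 are the pigeonholes.
With 228 integers one could put 6 in each residue class and have no class reach 7.
The 229th integer pushes some class to 7, so 38·6 + 1 = 229.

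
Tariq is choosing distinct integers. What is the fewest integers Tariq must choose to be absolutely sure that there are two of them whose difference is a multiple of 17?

Integers whose pairwise differences are multiples of 17 are exactly those sharing a remainder mod 17. The 17 residue classes mod 17 are the pigeonholes.
With 17 integers one could put 1 in each residue class and have no class reach 2.
The 18th integer pushes some class to 2, so 17·1 + 1 = 18.

18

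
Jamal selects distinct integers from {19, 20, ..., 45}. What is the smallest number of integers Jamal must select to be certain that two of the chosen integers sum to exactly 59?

Group the elements by complementary pair {x, 59−x}: {19,40}, {20,39}, {21,38}, …, giving 11 two-element pairs and 5 integers whose partner 59−x falls outside [19,45].
Treating each of those 16 groups as a pigeonhole, one can pick one integer per group — 16 integers — with no two summing to 59.
The 17th integer lands in an occupied pair, forcing a sum of 59.

17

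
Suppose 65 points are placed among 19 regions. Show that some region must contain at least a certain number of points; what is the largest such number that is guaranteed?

Pigeonhole: the 19 regions are the holes and the 65 points are the pigeons.
If every region held at most 3 points, the total would be at most 19 × 3 = 57, which is less than 65.
So some region holds at least ⌈65/19⌉ = 4 points.

4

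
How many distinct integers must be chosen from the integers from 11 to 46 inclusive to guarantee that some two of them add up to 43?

26

Group the elements by complementary pair {x, 43−x}: {11,32}, {12,31}, {13,30}, …, giving 11 two-element pairs and 14 integers whose partner 43−x falls outside [11,46].
Pigeonhole: treating each of those 25 groups as a pigeonhole, one can pick one integer per group — 25 integers — with no two summing to 43.
The 26th integer lands in an occupied pair, forcing a sum of 43.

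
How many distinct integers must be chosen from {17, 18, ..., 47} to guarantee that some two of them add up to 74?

22

Group the elements by complementary pair {x, 74−x}: {27,47}, {28,46}, {29,45}, …, giving 10 two-element pairs, the single value 37 (it cannot pair with itself since the integers are distinct), and 10 integers whose partner 74−x falls outside [17,47].
By pigeonhole, treating each of those 21 groups as a pigeonhole, one can pick one integer per group — 21 integers — with no two summing to 74.
The 22nd integer lands in an occupied pair, forcing a sum of 74.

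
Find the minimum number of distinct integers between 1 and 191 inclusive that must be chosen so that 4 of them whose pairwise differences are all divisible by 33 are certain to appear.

Integers whose pairwise differences are multiples of 33 are exactly those sharing a remainder mod 33. By pigeonhole, the 33 residue classes mod 33 are the pigeonholes.
With 99 integers one could put 3 in each residue class and have no class reach 4.
The 100th integer pushes some class to 4, so 33·3 + 1 = 100.

100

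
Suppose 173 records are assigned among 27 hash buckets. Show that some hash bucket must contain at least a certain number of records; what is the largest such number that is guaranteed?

Pigeonhole: the 27 hash buckets are the holes and the 173 records are the pigeons.
If every hash bucket held at most 6 records, the total would be at most 27 × 6 = 162, which is less than 173.
So some hash bucket holds at least ⌈173/27⌉ = 7 records.

7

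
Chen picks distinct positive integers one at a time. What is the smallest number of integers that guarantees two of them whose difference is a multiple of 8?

9

Integers whose pairwise differences are multiples of 8 are exactly those sharing a remainder mod 8. By the pigeonhole principle, the 8 residue classes mod 8 are the pigeonholes.
With 8 integers one could put 1 in each residue class and have no class reach 2.
The 9th integer pushes some class to 2, so 8·1 + 1 = 9.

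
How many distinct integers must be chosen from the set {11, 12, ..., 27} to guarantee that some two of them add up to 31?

Two chosen integers sum to 31 exactly when both halves of some pair {x, 31−x} with 11 ≤ x ≤ 31−x ≤ 20 are chosen — 5 such pairs.
The remaining 7 elements (those with no distinct partner in range) can never complete a 31-sum, so the worst case takes all of them and one from each pair: 7 + 5 = 12.
By pigeonhole, the 13th integer has to be the second member of some pair, so 12 + 1 = 13.

13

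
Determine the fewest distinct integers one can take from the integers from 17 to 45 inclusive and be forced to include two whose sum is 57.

Two chosen integers sum to 57 exactly when both halves of some pair {x, 57−x} with 17 ≤ x ≤ 57−x ≤ 40 are chosen — 12 such pairs.
The remaining 5 elements (those with no distinct partner in range) can never complete a 57-sum, so the worst case takes all of them and one from each pair: 5 + 12 = 17.
The 18th integer has to be the second member of some pair, so 17 + 1 = 18.

18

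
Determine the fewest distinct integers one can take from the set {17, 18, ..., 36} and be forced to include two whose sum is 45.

15

A set avoiding the sum 45 can contain at most one of each pair {x, 45−x}, plus the 8 elements whose complement lies outside the range.
The integers 23, …, 36 (14 of them) are such a set: any two sum to at least 23+24 = 47 > 45.
Pigeonhole: any 15th integer completes one of the 6 pairs, so 15 choices force a sum of 45.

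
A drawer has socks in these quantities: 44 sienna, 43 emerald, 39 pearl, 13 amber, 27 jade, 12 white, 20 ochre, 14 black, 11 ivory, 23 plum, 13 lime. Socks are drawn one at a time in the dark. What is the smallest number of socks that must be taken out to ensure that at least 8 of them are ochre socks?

247

In the worst case for collecting ochre socks, every non-ochre sock comes out first.
There are 44 + 43 + 39 + 13 + 27 + 12 + 14 + 11 + 23 + 13 = 239 non-ochre socks altogether.
After those, each further sock must be ochre, so 239 + 8 = 247 draws guarantee 8 ochre socks.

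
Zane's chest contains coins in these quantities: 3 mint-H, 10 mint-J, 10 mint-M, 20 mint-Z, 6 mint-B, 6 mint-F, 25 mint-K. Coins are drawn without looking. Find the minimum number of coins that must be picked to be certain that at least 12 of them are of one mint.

58

An adversary could hand out at most 11 coins per mint (5 mints run out sooner): 3 + 10 + 10 + 11 + 6 + 6 + 11 = 57 coins and still no mint has 12.
One more coin lands in a mint already at 11, so 58 draws are enough and 57 are not.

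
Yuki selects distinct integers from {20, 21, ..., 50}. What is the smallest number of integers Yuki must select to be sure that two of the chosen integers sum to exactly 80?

22

A set avoiding the sum 80 can contain at most one of each pair {x, 80−x}, plus the 11 elements whose complement lies outside the range or equal to its own complement.
The integers 20, …, 40 (21 of them) are such a set: any two sum to at least 20+21 = 41 and at most 39+40 = 79 < 80.
Any 22nd integer completes one of the 10 pairs, so 22 choices force a sum of 80.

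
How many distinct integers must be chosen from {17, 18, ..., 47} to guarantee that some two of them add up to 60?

19

Group the elements by complementary pair {x, 60−x}: {17,43}, {18,42}, {19,41}, …, giving 13 two-element pairs; the single value 30 (it cannot pair with itself since the integers are distinct); and 4 integers whose partner 60−x falls outside [17,47].
Pigeonhole: treating each of those 18 groups as a pigeonhole, one can pick one integer per group — 18 integers — with no two summing to 60.
The 19th integer lands in an occupied pair, forcing a sum of 60.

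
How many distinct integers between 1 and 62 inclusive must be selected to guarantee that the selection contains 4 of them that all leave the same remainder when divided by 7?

22

Pigeonhole: the 7 residue classes mod 7 are the pigeonholes.
With 21 integers one could put 3 in each residue class and have no class reach 4.
The 22nd integer pushes some class to 4, so 7·3 + 1 = 22.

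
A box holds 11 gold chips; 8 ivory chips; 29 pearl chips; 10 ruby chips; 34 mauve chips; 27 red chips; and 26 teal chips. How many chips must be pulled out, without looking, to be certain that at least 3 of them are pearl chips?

In the worst case for collecting pearl chips, every non-pearl chip comes out first.
There are 11 + 8 + 10 + 34 + 27 + 26 = 116 non-pearl chips altogether.
After those, each further chip must be pearl, so 116 + 3 = 119 draws guarantee 3 pearl chips.

119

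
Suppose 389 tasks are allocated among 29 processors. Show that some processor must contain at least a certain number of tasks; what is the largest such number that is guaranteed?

By the pigeonhole principle, the 29 processors are the holes and the 389 tasks are the pigeons.
If every processor held at most 13 tasks, the total would be at most 29 × 13 = 377, which is less than 389.
So some processor holds at least ⌈389/29⌉ = 14 tasks.

14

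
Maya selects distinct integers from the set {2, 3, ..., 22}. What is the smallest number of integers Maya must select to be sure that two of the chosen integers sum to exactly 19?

A set avoiding the sum 19 can contain at most one of each pair {x, 19−x}, plus the 5 elements whose complement lies outside the range.
The integers 10, …, 22 (13 of them) are such a set: any two sum to at least 10+11 = 21 > 19.
Any 14th integer completes one of the 8 pairs, so 14 choices force a sum of 19.

14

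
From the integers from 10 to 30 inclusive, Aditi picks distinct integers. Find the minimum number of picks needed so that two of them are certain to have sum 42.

13

Group the elements by complementary pair {x, 42−x}: {12,30}, {13,29}, {14,28}, …, giving 9 two-element pairs, the single value 21 (it cannot pair with itself since the integers are distinct), and 2 integers whose partner 42−x falls outside [10,30].
By pigeonhole, treating each of those 12 groups as a pigeonhole, one can pick one integer per group — 12 integers — with no two summing to 42.
The 13th integer lands in an occupied pair, forcing a sum of 42.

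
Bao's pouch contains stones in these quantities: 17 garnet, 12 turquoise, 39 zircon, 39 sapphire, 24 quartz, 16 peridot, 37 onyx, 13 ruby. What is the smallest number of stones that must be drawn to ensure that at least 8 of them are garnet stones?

In the worst case for collecting garnet stones, every non-garnet stone comes out first.
There are 12 + 39 + 39 + 24 + 16 + 37 + 13 = 180 non-garnet stones altogether.
After those, each further stone must be garnet, so 180 + 8 = 188 draws guarantee 8 garnet stones.

188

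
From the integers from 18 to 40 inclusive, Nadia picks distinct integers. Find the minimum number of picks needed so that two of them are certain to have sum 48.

Two chosen integers sum to 48 exactly when both halves of some pair {x, 48−x} with 18 ≤ x ≤ 48−x ≤ 30 are chosen — 6 such pairs.
The remaining 11 elements (those with no distinct partner in range) can never complete a 48-sum, so the worst case takes all of them and one from each pair: 11 + 6 = 17.
The 18th integer has to be the second member of some pair, so 17 + 1 = 18.

18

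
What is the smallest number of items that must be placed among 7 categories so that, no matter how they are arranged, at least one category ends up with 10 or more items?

64

With 63 items one could put exactly 9 in each of the 7 categories, and no category would reach 10.
By the pigeonhole principle, one more item must land in a category that already has 9, giving it 10.
So 7 × 9 + 1 = 64 items are required.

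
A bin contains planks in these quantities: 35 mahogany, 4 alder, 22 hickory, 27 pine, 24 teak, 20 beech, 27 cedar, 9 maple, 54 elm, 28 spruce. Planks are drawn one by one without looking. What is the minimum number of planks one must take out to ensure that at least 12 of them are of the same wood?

102

An adversary could hand out at most 11 planks per wood (alder, maple run out sooner): 11 + 4 + 11 + 11 + 11 + 11 + 11 + 9 + 11 + 11 = 101 planks and still no wood has 12.
By pigeonhole, one more plank lands in a wood already at 11, so 102 draws are enough and 101 are not.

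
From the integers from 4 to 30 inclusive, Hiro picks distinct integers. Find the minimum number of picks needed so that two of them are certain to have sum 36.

Group the elements by complementary pair {x, 36−x}: {6,30}, {7,29}, {8,28}, …, giving 12 two-element pairs, the single value 18 (it cannot pair with itself since the integers are distinct), and 2 integers whose partner 36−x falls outside [4,30].
By pigeonhole, treating each of those 15 groups as a pigeonhole, one can pick one integer per group — 15 integers — with no two summing to 36.
The 16th integer lands in an occupied pair, forcing a sum of 36.

16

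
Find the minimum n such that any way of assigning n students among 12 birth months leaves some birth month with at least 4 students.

37

With 36 students one could put exactly 3 in each of the 12 birth months, and no birth month would reach 4.
One more student must land in a birth month that already has 3, giving it 4.
So 12 × 3 + 1 = 37 students are required.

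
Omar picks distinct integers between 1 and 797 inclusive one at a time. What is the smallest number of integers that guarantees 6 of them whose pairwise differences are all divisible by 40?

Integers whose pairwise differences are multiples of 40 are exactly those sharing a remainder mod 40. The 40 residue classes mod 40 are the pigeonholes.
With 200 integers one could put 5 in each residue class and have no class reach 6.
The 201st integer pushes some class to 6, so 40·5 + 1 = 201.

201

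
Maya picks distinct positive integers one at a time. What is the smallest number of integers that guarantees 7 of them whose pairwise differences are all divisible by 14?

Integers whose pairwise differences are multiples of 14 are exactly those sharing a remainder mod 14. Pigeonhole: the 14 residue classes mod 14 are the pigeonholes.
With 84 integers one could put 6 in each residue class and have no class reach 7.
The 85th integer pushes some class to 7, so 14·6 + 1 = 85.

85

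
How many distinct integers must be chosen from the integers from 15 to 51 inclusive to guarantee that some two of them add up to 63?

21

A set avoiding the sum 63 can contain at most one of each pair {x, 63−x}, plus the 3 elements whose complement lies outside the range.
The integers 32, …, 51 (20 of them) are such a set: any two sum to at least 32+33 = 65 > 63.
Any 21st integer completes one of the 17 pairs, so 21 choices force a sum of 63.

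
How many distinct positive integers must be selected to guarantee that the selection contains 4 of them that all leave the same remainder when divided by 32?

97

By the pigeonhole principle, the 32 residue classes mod 32 are the pigeonholes.
With 96 integers one could put 3 in each residue class and have no class reach 4.
The 97th integer pushes some class to 4, so 32·3 + 1 = 97.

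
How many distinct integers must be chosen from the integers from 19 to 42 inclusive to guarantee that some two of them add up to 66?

Two chosen integers sum to 66 exactly when both halves of some pair {x, 66−x} with 24 ≤ x ≤ 66−x ≤ 42 are chosen — 9 such pairs.
The remaining 6 elements (those with no distinct partner in range) can never complete a 66-sum, so the worst case takes all of them and one from each pair: 6 + 9 = 15.
The 16th integer has to be the second member of some pair, so 15 + 1 = 16.

16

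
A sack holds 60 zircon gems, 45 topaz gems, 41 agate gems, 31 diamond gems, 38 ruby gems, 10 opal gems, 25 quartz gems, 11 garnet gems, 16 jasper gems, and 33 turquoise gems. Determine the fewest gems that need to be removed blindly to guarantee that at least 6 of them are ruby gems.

In the worst case for collecting ruby gems, every non-ruby gem comes out first.
There are 60 + 45 + 41 + 31 + 10 + 25 + 11 + 16 + 33 = 272 non-ruby gems altogether.
After those, each further gem must be ruby, so 272 + 6 = 278 draws guarantee 6 ruby gems.

278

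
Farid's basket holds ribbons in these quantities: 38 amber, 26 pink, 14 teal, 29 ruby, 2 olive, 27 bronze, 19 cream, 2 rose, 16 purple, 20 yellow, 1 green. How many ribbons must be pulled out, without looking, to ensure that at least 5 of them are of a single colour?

An adversary could hand out at most 4 ribbons per colour (olive, rose, green run out sooner): 4 + 4 + 4 + 4 + 2 + 4 + 4 + 2 + 4 + 4 + 1 = 37 ribbons and still no colour has 5.
By the pigeonhole principle, one more ribbon lands in a colour already at 4, so 38 draws are enough and 37 are not.

38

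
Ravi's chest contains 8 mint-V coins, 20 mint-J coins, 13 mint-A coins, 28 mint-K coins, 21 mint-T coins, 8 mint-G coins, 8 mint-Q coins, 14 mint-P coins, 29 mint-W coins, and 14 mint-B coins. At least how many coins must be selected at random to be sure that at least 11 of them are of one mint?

95

An adversary could hand out at most 10 coins per mint (mint-V, mint-G, mint-Q run out sooner): 8 + 10 + 10 + 10 + 10 + 8 + 8 + 10 + 10 + 10 = 94 coins and still no mint has 11.
Pigeonhole: one more coin lands in a mint already at 10, so 95 draws are enough and 94 are not.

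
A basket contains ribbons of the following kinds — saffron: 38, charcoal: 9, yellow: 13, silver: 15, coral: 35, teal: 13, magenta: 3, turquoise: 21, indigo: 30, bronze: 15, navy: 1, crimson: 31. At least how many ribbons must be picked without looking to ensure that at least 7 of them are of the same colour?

The 12 colours are the holes; the ribbons drawn are the pigeons.
To avoid 7 of any one colour, the worst case takes at most 6 of each colour, or every ribbon of a colour that has fewer than 6.
That gives 6 + 6 + 6 + 6 + 6 + 6 + 3 + 6 + 6 + 6 + 1 + 6 = 64 ribbons with no colour reaching 7.
The next ribbon forces some colour to 7, so 64 + 1 = 65.

65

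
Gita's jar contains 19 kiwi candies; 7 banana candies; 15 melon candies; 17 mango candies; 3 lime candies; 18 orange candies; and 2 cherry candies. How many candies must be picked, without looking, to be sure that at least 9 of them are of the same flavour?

45

By the pigeonhole principle, put each drawn candy into a box by flavour. The largest draw with every box below 9 takes min(count, 8) from each flavour; flavours with fewer than 8 contribute all they have.
Σ min(cᵢ, 8) = 8 + 7 + 8 + 8 + 3 + 8 + 2 = 44.
Draw number 44 + 1 = 45 must push one box to 9.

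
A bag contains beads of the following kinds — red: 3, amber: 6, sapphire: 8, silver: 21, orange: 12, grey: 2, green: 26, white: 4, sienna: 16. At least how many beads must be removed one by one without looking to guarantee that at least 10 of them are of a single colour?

60

Put each drawn bead into a box by colour. The largest draw with every box below 10 takes min(count, 9) from each colour; colours with fewer than 9 contribute all they have.
Σ min(cᵢ, 9) = 3 + 6 + 8 + 9 + 9 + 2 + 9 + 4 + 9 = 59.
Draw number 59 + 1 = 60 must push one box to 10.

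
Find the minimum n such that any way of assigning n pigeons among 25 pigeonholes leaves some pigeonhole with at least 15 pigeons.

With 350 pigeons one could put exactly 14 in each of the 25 pigeonholes, and no pigeonhole would reach 15.
By the pigeonhole principle, one more pigeon must land in a pigeonhole that already has 14, giving it 15.
So 25 × 14 + 1 = 351 pigeons are required.

351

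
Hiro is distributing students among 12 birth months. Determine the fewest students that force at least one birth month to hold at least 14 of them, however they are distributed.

157

With 156 students one could put exactly 13 in each of the 12 birth months, and no birth month would reach 14.
One more student must land in a birth month that already has 13, giving it 14.
So 12 × 13 + 1 = 157 students are required.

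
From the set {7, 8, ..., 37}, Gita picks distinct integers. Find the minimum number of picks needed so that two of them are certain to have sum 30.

24

Two chosen integers sum to 30 exactly when both halves of some pair {x, 30−x} with 7 ≤ x ≤ 30−x ≤ 23 are chosen — 8 such pairs.
The remaining 15 elements (those with no distinct partner in range) can never complete a 30-sum, so the worst case takes all of them and one from each pair: 15 + 8 = 23.
By pigeonhole, the 24th integer has to be the second member of some pair, so 23 + 1 = 24.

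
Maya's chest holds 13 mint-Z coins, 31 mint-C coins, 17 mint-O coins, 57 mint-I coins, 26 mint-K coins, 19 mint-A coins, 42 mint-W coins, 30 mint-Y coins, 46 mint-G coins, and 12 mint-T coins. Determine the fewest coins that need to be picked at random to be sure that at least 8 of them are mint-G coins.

255

In the worst case for collecting mint-G coins, every non-mint-G coin comes out first.
There are 13 + 31 + 17 + 57 + 26 + 19 + 42 + 30 + 12 = 247 non-mint-G coins altogether.
After those, each further coin must be mint-G, so 247 + 8 = 255 draws guarantee 8 mint-G coins.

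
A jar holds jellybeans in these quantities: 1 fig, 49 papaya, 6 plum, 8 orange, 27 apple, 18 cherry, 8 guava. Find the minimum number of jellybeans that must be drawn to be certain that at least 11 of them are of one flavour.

Put each drawn jellybean into a box by flavour. The largest draw with every box below 11 takes min(count, 10) from each flavour; flavours with fewer than 10 contribute all they have.
Σ min(cᵢ, 10) = 1 + 10 + 6 + 8 + 10 + 10 + 8 = 53.
Draw number 53 + 1 = 54 must push one box to 11.

54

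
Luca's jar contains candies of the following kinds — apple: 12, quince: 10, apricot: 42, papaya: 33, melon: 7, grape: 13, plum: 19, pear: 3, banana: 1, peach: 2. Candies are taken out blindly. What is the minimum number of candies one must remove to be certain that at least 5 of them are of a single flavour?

35

By pigeonhole, put each drawn candy into a box by flavour. The largest draw with every box below 5 takes min(count, 4) from each flavour; flavours with fewer than 4 contribute all they have.
Σ min(cᵢ, 4) = 4 + 4 + 4 + 4 + 4 + 4 + 4 + 3 + 1 + 2 = 34.
Draw number 34 + 1 = 35 must push one box to 5.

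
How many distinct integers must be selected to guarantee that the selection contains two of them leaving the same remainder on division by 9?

Pigeonhole: the 9 residue classes mod 9 are the pigeonholes.
With 9 integers one could put 1 in each residue class and have no class reach 2.
The 10th integer pushes some class to 2, so 9·1 + 1 = 10.

10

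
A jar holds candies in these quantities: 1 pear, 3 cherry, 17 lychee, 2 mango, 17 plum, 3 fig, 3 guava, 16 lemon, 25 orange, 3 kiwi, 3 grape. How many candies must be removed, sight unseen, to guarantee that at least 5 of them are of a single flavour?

By pigeonhole, the 11 flavours are the holes; the candies drawn are the pigeons.
To avoid 5 of any one flavour, the worst case takes at most 4 of each flavour, or every candy of a flavour that has fewer than 4.
That gives 1 + 3 + 4 + 2 + 4 + 3 + 3 + 4 + 4 + 3 + 3 = 34 candies with no flavour reaching 5.
The next candy forces some flavour to 5, so 34 + 1 = 35.

35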